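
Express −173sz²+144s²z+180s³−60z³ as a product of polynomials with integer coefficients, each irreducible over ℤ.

Group: 6s(30s²+49sz+12z²) − 5z(30s²+49sz+12z²); both groups contain (30s²+49sz+12z²), so (6s−5z) is a factor with cofactor 30s²+49sz+12z².
The cofactor groups again: 30s²+49sz+12z² = 3s(10s+3z) + 4z(10s+3z); both groups contain (10s+3z), giving (3s+4z)(10s+3z).

(10s+3z)(3s+4z)(6s−5z)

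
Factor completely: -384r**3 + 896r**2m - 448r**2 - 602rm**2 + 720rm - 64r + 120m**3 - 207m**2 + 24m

-(8r - 3m)(8r - 5m + 8)(6r - 8m + 1)

Group: 6r(-64r**2 + 64rm - 64r - 15m**2 + 24m) + (-8m + 1)(-64r**2 + 64rm - 64r - 15m**2 + 24m); both groups contain (-64r**2 + 64rm - 64r - 15m**2 + 24m), so (6r - 8m + 1) is a factor with cofactor -64r**2 + 64rm - 64r - 15m**2 + 24m.
The cofactor groups again: -64r**2 + 64rm - 64r - 15m**2 + 24m = -8r(8r - 3m) + (5m - 8)(8r - 3m); both groups contain (8r - 3m), giving -(8r - 5m + 8)(8r - 3m).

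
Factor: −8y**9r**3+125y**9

−y**9(2r−5)(4r**2+10r+25)

Factor out y**9 first: what remains is −8r**3+125.
Recognize a difference of cubes with the parts 5 and 2r.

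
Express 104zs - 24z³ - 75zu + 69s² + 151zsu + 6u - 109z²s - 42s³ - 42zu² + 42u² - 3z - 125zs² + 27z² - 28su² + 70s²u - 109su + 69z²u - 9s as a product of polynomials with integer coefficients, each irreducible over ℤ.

Group: z(-24z² - 37zs + 21zu + 27z - 14s² + 14su + 23s - 21u - 3) + (3s - 2u)(-24z² - 37zs + 21zu + 27z - 14s² + 14su + 23s - 21u - 3); both groups contain (-24z² - 37zs + 21zu + 27z - 14s² + 14su + 23s - 21u - 3), so (z + 3s - 2u) is a factor with cofactor -24z² - 37zs + 21zu + 27z - 14s² + 14su + 23s - 21u - 3.
The cofactor groups again: -24z² - 37zs + 21zu + 27z - 14s² + 14su + 23s - 21u - 3 = -8z(3z + 2s - 3) + (-7s + 7u + 1)(3z + 2s - 3); both groups contain (3z + 2s - 3), giving -(8z + 7s - 7u - 1)(3z + 2s - 3).

-(3z + 2s - 3)(z + 3s - 2u)(8z + 7s - 7u - 1)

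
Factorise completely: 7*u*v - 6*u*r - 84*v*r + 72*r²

Group: 7*v*(u - 12*r) - 6*r*(u - 12*r); both groups contain (u - 12*r).

(u - 12*r)*(7*v - 6*r)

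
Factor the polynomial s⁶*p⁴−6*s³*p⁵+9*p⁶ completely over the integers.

p⁴*(s³−3*p)²

Every term has a factor of p⁴; factoring it out leaves s⁶−6*s³*p+9*p².
Recognize a perfect-square trinomial with the parts 3*p and s³.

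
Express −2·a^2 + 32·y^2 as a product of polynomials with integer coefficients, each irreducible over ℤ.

2·(4·y − a)·(4·y + a)

Pull out the common factor 2; 16·y^2 − a^2 is a difference of squares.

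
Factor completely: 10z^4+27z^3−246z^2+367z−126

(2z−1)(5z−9)(z+7)(z−2)

Trying the rational-root candidates, z = 2 is a root, giving the factor (z−2) and quotient 10z^3+47z^2−152z+63.
Then z = −7 is a root, giving the factor (z+7) and quotient 10z^2−23z+9.
The remaining quadratic factors as (5z−9)(2z−1).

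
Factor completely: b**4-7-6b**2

(b**2+1)(b**2-7)

Substitute u = b**2 to get a quadratic in u, then factor.
b**2-7 is irreducible over ℤ (7 is not a perfect square).
b**2+1 is irreducible over ℤ (sum of squares).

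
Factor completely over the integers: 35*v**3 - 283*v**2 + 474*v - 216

By the rational root theorem, v = 9/7 is a root, so (7*v - 9) divides it; the quotient is 5*v**2 - 34*v + 24.
The remaining quadratic factors as (v - 6)(5*v - 4).

(5*v - 4)*(7*v - 9)*(v - 6)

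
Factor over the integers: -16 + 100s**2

4(5s + 2)(5s - 2)

Every term has a factor of 4. Then 25s**2 - 4 = (5s)² − (2)².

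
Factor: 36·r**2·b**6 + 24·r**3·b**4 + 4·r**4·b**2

4·b**2·r**2·(r + 3·b**2)**2

Pull out the common factor 4·r**2·b**2, leaving r**2 + 6·r·b**2 + 9·b**4.
Recognize a perfect-square trinomial with the parts 3·b**2 and r.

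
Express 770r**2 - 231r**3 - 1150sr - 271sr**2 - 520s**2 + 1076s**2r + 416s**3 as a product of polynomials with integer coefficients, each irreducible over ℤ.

Group: 4s(104s**2 - 17sr - 130s - 21r**2 + 70r) + 11r(104s**2 - 17sr - 130s - 21r**2 + 70r); both groups contain (104s**2 - 17sr - 130s - 21r**2 + 70r), so (4s + 11r) is a factor with cofactor 104s**2 - 17sr - 130s - 21r**2 + 70r.
The cofactor groups again: 104s**2 - 17sr - 130s - 21r**2 + 70r = 8s(13s - 7r) + (3r - 10)(13s - 7r); both groups contain (13s - 7r), giving (8s + 3r - 10)(13s - 7r).

(13s - 7r)(4s + 11r)(8s + 3r - 10)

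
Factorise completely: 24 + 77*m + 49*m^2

(7*m + 3)*(7*m + 8)

Need a pair with product 49·24 = 1176 and sum 77: that's 21 and 56.
Split the middle term: 49*m^2 + 21*m + 56*m + 24 = 7*m*(7*m + 3) + 8*(7*m + 3).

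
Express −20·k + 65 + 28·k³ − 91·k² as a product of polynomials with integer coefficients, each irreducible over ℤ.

Group as (28·k³ − 20·k) + (−91·k² + 65) = 4·k·(7·k² − 5) − 13·(7·k² − 5).
Both groups share the factor (7·k² − 5).

(4·k − 13)·(7·k² − 5)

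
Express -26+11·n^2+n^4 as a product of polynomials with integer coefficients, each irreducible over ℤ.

(n^2+13)·(n^2-2)

Substitute u = n^2 to get a quadratic in u, then factor.
n^2-2 is irreducible over ℤ (2 is not a perfect square).
n^2+13 is irreducible over ℤ (always positive, so no real roots).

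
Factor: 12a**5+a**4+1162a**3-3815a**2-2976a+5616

Among the possible rational roots, a = 1 is a root, giving the factor (a-1) and quotient 12a**4+13a**3+1175a**2-2640a-5616.
Next, a = -4/3 is a root, so (3a+4) is a factor; dividing leaves 4a**3-a**2+393a-1404.
Then a = 13/4 is a root, giving the factor (4a-13) and quotient a**2+3a+108.
The quadratic a**2+3a+108 has discriminant -423 < 0 and is irreducible over ℤ.

(3a+4)(4a-13)(a-1)(a**2+3a+108)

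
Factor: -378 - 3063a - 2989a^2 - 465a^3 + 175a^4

(5a + 7)(5a + 9)(7a + 1)(a - 6)

By the rational root theorem, a = -7/5 is a root, giving the factor (5a + 7) and quotient 35a^3 - 142a^2 - 399a - 54.
Next, a = -1/7 is a root, so (7a + 1) is a factor; dividing leaves 5a^2 - 21a - 54.
The remaining quadratic factors as (a - 6)(5a + 9).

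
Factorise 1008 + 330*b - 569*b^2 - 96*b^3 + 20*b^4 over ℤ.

Among the possible rational roots, b = 8 is a root, so (b - 8) is a factor; dividing leaves 20*b^3 + 64*b^2 - 57*b - 126.
Then b = 3/2 is a root, giving the factor (2*b - 3) and quotient 10*b^2 + 47*b + 42.
The remaining quadratic factors as (5*b + 6)(2*b + 7).

(2*b + 7)*(2*b - 3)*(5*b + 6)*(b - 8)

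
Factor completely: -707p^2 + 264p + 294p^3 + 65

By the rational root theorem, p = 5/7 is a root, giving the factor (7p - 5) and quotient 42p^2 - 71p - 13.
The remaining quadratic factors as (6p + 1)(7p - 13).

(6p + 1)(7p - 13)(7p - 5)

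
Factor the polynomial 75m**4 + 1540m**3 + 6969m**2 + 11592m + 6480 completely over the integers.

Among the possible rational roots, m = -12/5 is a root, giving the factor (5m + 12) and quotient 15m**3 + 272m**2 + 741m + 540.
Then m = -9/5 is a root, giving the factor (5m + 9) and quotient 3m**2 + 49m + 60.
The remaining quadratic factors as (3m + 4)(m + 15).

(3m + 4)(5m + 12)(5m + 9)(m + 15)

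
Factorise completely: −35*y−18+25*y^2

Need a pair with product 25·(−18) = −450 and sum −35: that's −45 and 10.
Split the middle term: 25*y^2−45*y + 10*y−18 = 5*y*(5*y−9) + 2*(5*y−9).

(5*y+2)*(5*y−9)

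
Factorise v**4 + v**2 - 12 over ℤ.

(v**2 + 4)(v**2 - 3)

Substitute u = v**2 to get a quadratic in u, then factor.
v**2 + 4 is irreducible over ℤ (sum of squares).
v**2 - 3 is irreducible over ℤ (3 is not a perfect square).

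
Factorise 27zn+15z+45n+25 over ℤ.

Group as (27zn+15z) + (45n+25) = 3z(9n+5) + 5(9n+5).
Both groups share the factor (9n+5).

(3z+5)(9n+5)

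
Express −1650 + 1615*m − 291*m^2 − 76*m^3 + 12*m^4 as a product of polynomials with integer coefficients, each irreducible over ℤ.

By the rational root theorem, m = −5 is a root, giving the factor (m + 5) and quotient 12*m^3 − 136*m^2 + 389*m − 330.
Next, m = 11/6 is a root, so (6*m − 11) is a factor; dividing leaves 2*m^2 − 19*m + 30.
The remaining quadratic factors as (2*m − 15)(m − 2).

(2*m − 15)*(6*m − 11)*(m + 5)*(m − 2)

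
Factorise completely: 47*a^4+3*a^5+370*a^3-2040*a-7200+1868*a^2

Testing divisors of the constant over divisors of the leading coefficient, a = -10 is a root, giving the factor (a+10) and quotient 3*a^4+17*a^3+200*a^2-132*a-720.
Then a = 2 is a root, so (a-2) divides it; the quotient is 3*a^3+23*a^2+246*a+360.
Next, a = -5/3 is a root, so (3*a+5) divides it; the quotient is a^2+6*a+72.
The quadratic a^2+6*a+72 has discriminant -252 < 0 and is irreducible over ℤ.

(3*a+5)*(a+10)*(a-2)*(a^2+6*a+72)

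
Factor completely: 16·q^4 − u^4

(2·q + u)·(2·q − u)·(4·q^2 + u^2)

Write as (4·q^2)² − (u^2)², then factor 4·q^2 − u^2 once more.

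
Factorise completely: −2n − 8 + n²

(n + 2)(n − 4)

Two integers with product −8 and sum −2 are −4 and 2.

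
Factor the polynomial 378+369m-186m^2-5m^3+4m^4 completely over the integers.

(4m+3)(m+7)(m-3)(m-6)

Testing divisors of the constant over divisors of the leading coefficient, m = 3 is a root, so (m-3) divides it; the quotient is 4m^3+7m^2-165m-126.
Then m = 6 is a root, giving the factor (m-6) and quotient 4m^2+31m+21.
The remaining quadratic factors as (m+7)(4m+3).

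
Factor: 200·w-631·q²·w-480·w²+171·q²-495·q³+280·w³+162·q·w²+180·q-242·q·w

-(11·q-7·w+5)·(5·q+4·w-4)·(9·q+10·w)

Group: 11·q·(-45·q²-86·q·w+36·q-40·w²+40·w) + (-7·w+5)·(-45·q²-86·q·w+36·q-40·w²+40·w); both groups contain (-45·q²-86·q·w+36·q-40·w²+40·w), so (11·q-7·w+5) is a factor with cofactor -45·q²-86·q·w+36·q-40·w²+40·w.
The cofactor groups again: -45·q²-86·q·w+36·q-40·w²+40·w = -5·q·(9·q+10·w) + (-4·w+4)·(9·q+10·w); both groups contain (9·q+10·w), giving -(5·q+4·w-4)·(9·q+10·w).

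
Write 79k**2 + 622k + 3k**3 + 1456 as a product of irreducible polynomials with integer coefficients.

Testing divisors of the constant over divisors of the leading coefficient, k = -13/3 is a root, giving the factor (3k + 13) and quotient k**2 + 22k + 112.
The remaining quadratic factors as (k + 8)(k + 14).

(3k + 13)(k + 14)(k + 8)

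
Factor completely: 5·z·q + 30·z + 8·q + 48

(5·z + 8)·(q + 6)

Group as (5·z·q + 30·z) + (8·q + 48) = 5·z·(q + 6) + 8·(q + 6).
Both groups share the factor (q + 6).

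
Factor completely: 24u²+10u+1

Need a pair with product 24·1 = 24 and sum 10: that's 6 and 4.
Split the middle term: 24u²+6u + 4u+1 = 6u(4u+1) + (4u+1).

(4u+1)(6u+1)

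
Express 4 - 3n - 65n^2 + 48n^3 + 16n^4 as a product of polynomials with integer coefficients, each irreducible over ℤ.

(4n + 1)(4n - 1)(n + 4)(n - 1)

Trying the rational-root candidates, n = -1/4 is a root, so (4n + 1) is a factor; dividing leaves 4n^3 + 11n^2 - 19n + 4.
Then n = 1/4 is a root, so (4n - 1) divides it; the quotient is n^2 + 3n - 4.
The remaining quadratic factors as (n + 4)(n - 1).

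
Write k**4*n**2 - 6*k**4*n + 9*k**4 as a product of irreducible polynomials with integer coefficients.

Factor out k**4 first: what remains is n**2 - 6*n + 9.
Recognize a perfect-square trinomial with the parts 3 and n.

k**4*(n - 3)**2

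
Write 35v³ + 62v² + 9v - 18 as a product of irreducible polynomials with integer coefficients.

Testing divisors of the constant over divisors of the leading coefficient, v = -6/5 is a root, so (5v + 6) is a factor; dividing leaves 7v² + 4v - 3.
The remaining quadratic factors as (v + 1)(7v - 3).

(5v + 6)(7v - 3)(v + 1)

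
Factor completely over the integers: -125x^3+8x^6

x^3(2x-5)(4x^2+10x+25)

Every term has a factor of x^3; factoring it out leaves 8x^3-125.
Recognize a difference of cubes with the parts 2x and 5.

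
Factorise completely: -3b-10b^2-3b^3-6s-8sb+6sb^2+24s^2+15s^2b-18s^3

-(3s-3b-1)(3s-b-3)(2s+b)

Group: 3s(-6s^2-sb+6s+b^2+3b) + (-3b-1)(-6s^2-sb+6s+b^2+3b); both groups contain (-6s^2-sb+6s+b^2+3b), so (3s-3b-1) is a factor with cofactor -6s^2-sb+6s+b^2+3b.
The cofactor groups again: -6s^2-sb+6s+b^2+3b = -2s(3s-b-3) - b(3s-b-3); both groups contain (3s-b-3), giving -(2s+b)(3s-b-3).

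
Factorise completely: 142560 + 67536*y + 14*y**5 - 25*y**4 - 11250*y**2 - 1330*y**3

Trying the rational-root candidates, y = 11/2 is a root, so (2*y - 11) is a factor; dividing leaves 7*y**4 + 26*y**3 - 522*y**2 - 8496*y - 12960.
Then y = 12 is a root, so (y - 12) divides it; the quotient is 7*y**3 + 110*y**2 + 798*y + 1080.
Next, y = -12/7 is a root, giving the factor (7*y + 12) and quotient y**2 + 14*y + 90.
The quadratic y**2 + 14*y + 90 has discriminant -164 < 0 and is irreducible over ℤ.

(2*y - 11)*(7*y + 12)*(y - 12)*(y**2 + 14*y + 90)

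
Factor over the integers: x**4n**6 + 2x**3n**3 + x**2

Factor out x**2 first: what remains is x**2n**6 + 2xn**3 + 1.
Recognize a perfect-square trinomial with the parts 1 and xn**3.

x**2(xn**3 + 1)**2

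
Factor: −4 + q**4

(q**2 + 2)·(q**2 − 2)

Substitute u = q**2 to get a quadratic in u, then factor.
q**2 + 2 is irreducible over ℤ (always positive, so no real roots).
q**2 − 2 is irreducible over ℤ (2 is not a perfect square).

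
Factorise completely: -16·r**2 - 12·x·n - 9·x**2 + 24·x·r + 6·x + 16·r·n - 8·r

-(3·x - 4·r)·(3·x - 4·r + 4·n - 2)

Group: -3·x·(3·x - 4·r + 4·n - 2) + 4·r·(3·x - 4·r + 4·n - 2); both groups contain (3·x - 4·r + 4·n - 2).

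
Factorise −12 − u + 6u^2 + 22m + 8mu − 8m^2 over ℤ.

Group: −2m(4m + 2u − 3) + (3u + 4)(4m + 2u − 3); both groups contain (4m + 2u − 3).

−(2m − 3u − 4)(4m + 2u − 3)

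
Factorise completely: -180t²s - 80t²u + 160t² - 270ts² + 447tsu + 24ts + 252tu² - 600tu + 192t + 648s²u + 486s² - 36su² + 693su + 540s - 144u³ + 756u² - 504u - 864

Group: 5t(-36ts - 16tu + 32t - 54s² + 3su - 60s + 12u² - 72u + 96) + (-12u - 9)(-36ts - 16tu + 32t - 54s² + 3su - 60s + 12u² - 72u + 96); both groups contain (-36ts - 16tu + 32t - 54s² + 3su - 60s + 12u² - 72u + 96), so (5t - 12u - 9) is a factor with cofactor -36ts - 16tu + 32t - 54s² + 3su - 60s + 12u² - 72u + 96.
The cofactor groups again: -36ts - 16tu + 32t - 54s² + 3su - 60s + 12u² - 72u + 96 = -9s(4t + 6s - 3u + 12) + (-4u + 8)(4t + 6s - 3u + 12); both groups contain (4t + 6s - 3u + 12), giving -(9s + 4u - 8)(4t + 6s - 3u + 12).

-(5t - 12u - 9)(4t + 6s - 3u + 12)(9s + 4u - 8)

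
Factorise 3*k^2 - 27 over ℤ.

3*(k + 3)*(k - 3)

Factor out 3, leaving k^2 - 9, which is a difference of two squares.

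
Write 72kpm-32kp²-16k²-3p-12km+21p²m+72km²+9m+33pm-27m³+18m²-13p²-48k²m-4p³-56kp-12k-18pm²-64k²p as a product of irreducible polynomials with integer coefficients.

Group: 4k(-16kp-12km-4k-4p²+9pm-13p+9m²-6m-3) + (p-3m)(-16kp-12km-4k-4p²+9pm-13p+9m²-6m-3); both groups contain (-16kp-12km-4k-4p²+9pm-13p+9m²-6m-3), so (4k+p-3m) is a factor with cofactor -16kp-12km-4k-4p²+9pm-13p+9m²-6m-3.
The cofactor groups again: -16kp-12km-4k-4p²+9pm-13p+9m²-6m-3 = -4k(4p+3m+1) + (-p+3m-3)(4p+3m+1); both groups contain (4p+3m+1), giving -(4k+p-3m+3)(4p+3m+1).

-(4p+3m+1)(4k+p-3m)(4k+p-3m+3)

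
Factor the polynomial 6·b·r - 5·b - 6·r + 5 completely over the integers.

(6·r - 5)·(b - 1)

Group as (6·b·r - 5·b) + (-6·r + 5) = b·(6·r - 5) - (6·r - 5).
Both groups share the factor (6·r - 5).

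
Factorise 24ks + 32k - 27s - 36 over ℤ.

Group as (24ks + 32k) + (-27s - 36) = 8k(3s + 4) - 9(3s + 4).
Both groups share the factor (3s + 4).

(3s + 4)(8k - 9)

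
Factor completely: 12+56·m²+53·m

Need a pair with product 56·12 = 672 and sum 53: that's 32 and 21.
Split the middle term: 56·m²+32·m + 21·m+12 = 8·m·(7·m+4) + 3·(7·m+4).

(7·m+4)·(8·m+3)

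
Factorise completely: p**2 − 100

(p + 10)(p − 10)

Two integers with product −100 and sum 0 are 10 and −10.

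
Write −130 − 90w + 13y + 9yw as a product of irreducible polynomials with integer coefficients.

(9w + 13)(y − 10)

Group as (9yw + 13y) + (−90w − 130) = y(9w + 13) − 10(9w + 13).
Both groups share the factor (9w + 13).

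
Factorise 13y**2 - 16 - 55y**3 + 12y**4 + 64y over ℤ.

Trying the rational-root candidates, y = 4/3 is a root, giving the factor (3y - 4) and quotient 4y**3 - 13y**2 - 13y + 4.
Next, y = 1/4 is a root, so (4y - 1) is a factor; dividing leaves y**2 - 3y - 4.
The remaining quadratic factors as (y - 4)(y + 1).

(3y - 4)(4y - 1)(y + 1)(y - 4)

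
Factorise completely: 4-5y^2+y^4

(y+1)(y+2)(y-1)(y-2)

Substitute u = y^2 to get a quadratic in u, then factor.
y^2-1 is a difference of squares.
y^2-4 is a difference of squares.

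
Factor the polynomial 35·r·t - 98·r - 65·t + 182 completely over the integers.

(5·t - 14)·(7·r - 13)

Group as (35·r·t - 98·r) + (-65·t + 182) = 7·r·(5·t - 14) - 13·(5·t - 14).
Both groups share the factor (5·t - 14).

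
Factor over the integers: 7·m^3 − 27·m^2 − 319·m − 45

(7·m + 1)·(m + 5)·(m − 9)

Among the possible rational roots, m = −1/7 is a root, giving the factor (7·m + 1) and quotient m^2 − 4·m − 45.
The remaining quadratic factors as (m + 5)(m − 9).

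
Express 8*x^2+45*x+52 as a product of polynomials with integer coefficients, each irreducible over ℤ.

Need a pair with product 8·52 = 416 and sum 45: that's 13 and 32.
Split the middle term: 8*x^2+13*x + 32*x+52 = x*(8*x+13) + 4*(8*x+13).

(8*x+13)*(x+4)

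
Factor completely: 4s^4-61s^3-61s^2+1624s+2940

Among the possible rational roots, s = 14 is a root, so (s-14) divides it; the quotient is 4s^3-5s^2-131s-210.
Continuing, s = 7 is a root, so (s-7) is a factor; dividing leaves 4s^2+23s+30.
The remaining quadratic factors as (4s+15)(s+2).

(4s+15)(s+2)(s-14)(s-7)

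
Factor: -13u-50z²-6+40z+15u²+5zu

Group: -5z(10z+5u-6) + (3u+1)(10z+5u-6); both groups contain (10z+5u-6).

-(5z-3u-1)(10z+5u-6)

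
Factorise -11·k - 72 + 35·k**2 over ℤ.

(5·k - 8)·(7·k + 9)

Need a pair with product 35·(-72) = -2520 and sum -11: that's -56 and 45.
Split the middle term: 35·k**2 - 56·k + 45·k - 72 = 7·k·(5·k - 8) + 9·(5·k - 8).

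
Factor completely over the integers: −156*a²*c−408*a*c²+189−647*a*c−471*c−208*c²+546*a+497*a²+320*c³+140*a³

(4*a−8*c+3)*(5*a+8*c+9)*(7*a−5*c+7)

Group: 4*a*(35*a²+31*a*c+98*a−40*c²+11*c+63) + (−8*c+3)*(35*a²+31*a*c+98*a−40*c²+11*c+63); both groups contain (35*a²+31*a*c+98*a−40*c²+11*c+63), so (4*a−8*c+3) is a factor with cofactor 35*a²+31*a*c+98*a−40*c²+11*c+63.
The cofactor groups again: 35*a²+31*a*c+98*a−40*c²+11*c+63 = 5*a*(7*a−5*c+7) + (8*c+9)*(7*a−5*c+7); both groups contain (7*a−5*c+7), giving (5*a+8*c+9)*(7*a−5*c+7).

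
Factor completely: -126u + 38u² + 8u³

Pull out the common factor 2u, then factor the remaining trinomial.

2u(4u - 9)(u + 7)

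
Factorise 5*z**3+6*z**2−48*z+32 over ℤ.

By the rational root theorem, z = −4 is a root, giving the factor (z+4) and quotient 5*z**2−14*z+8.
The remaining quadratic factors as (z−2)(5*z−4).

(5*z−4)*(z+4)*(z−2)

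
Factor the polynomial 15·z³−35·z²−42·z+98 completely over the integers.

(3·z−7)·(5·z²−14)

Group as (15·z³−42·z) + (−35·z²+98) = 3·z·(5·z²−14) − 7·(5·z²−14).
Both groups share the factor (5·z²−14).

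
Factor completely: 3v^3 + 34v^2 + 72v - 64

(3v - 2)(v + 4)(v + 8)

Trying the rational-root candidates, v = -8 is a root, so (v + 8) is a factor; dividing leaves 3v^2 + 10v - 8.
The remaining quadratic factors as (v + 4)(3v - 2).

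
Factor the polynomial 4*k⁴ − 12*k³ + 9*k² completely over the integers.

Factor out k² first: what remains is 4*k² − 12*k + 9.
Recognize a perfect-square trinomial with the parts 2*k and 3.

k²*(2*k − 3)²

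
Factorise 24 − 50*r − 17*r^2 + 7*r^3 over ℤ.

Among the possible rational roots, r = 4 is a root, giving the factor (r − 4) and quotient 7*r^2 + 11*r − 6.
The remaining quadratic factors as (r + 2)(7*r − 3).

(7*r − 3)*(r + 2)*(r − 4)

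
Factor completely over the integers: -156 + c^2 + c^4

Substitute u = c^2 to get a quadratic in u, then factor.
c^2 - 12 is irreducible over ℤ (12 is not a perfect square).
c^2 + 13 is irreducible over ℤ (always positive, so no real roots).

(c^2 + 13)(c^2 - 12)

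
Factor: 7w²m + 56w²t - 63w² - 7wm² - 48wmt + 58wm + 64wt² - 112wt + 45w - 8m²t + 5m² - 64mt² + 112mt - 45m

Group: w(7wm + 56wt - 63w + 8mt - 5m + 64t² - 112t + 45) - m(7wm + 56wt - 63w + 8mt - 5m + 64t² - 112t + 45); both groups contain (7wm + 56wt - 63w + 8mt - 5m + 64t² - 112t + 45), so (w - m) is a factor with cofactor 7wm + 56wt - 63w + 8mt - 5m + 64t² - 112t + 45.
The cofactor groups again: 7wm + 56wt - 63w + 8mt - 5m + 64t² - 112t + 45 = m(7w + 8t - 5) + (8t - 9)(7w + 8t - 5); both groups contain (7w + 8t - 5), giving (m + 8t - 9)(7w + 8t - 5).

(w - m)(7w + 8t - 5)(m + 8t - 9)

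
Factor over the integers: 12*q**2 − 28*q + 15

Need a pair with product 12·15 = 180 and sum −28: that's −10 and −18.
Split the middle term: 12*q**2 − 10*q − 18*q + 15 = 2*q*(6*q − 5) − 3*(6*q − 5).

(2*q − 3)*(6*q − 5)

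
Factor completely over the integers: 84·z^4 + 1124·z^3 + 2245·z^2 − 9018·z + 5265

Trying the rational-root candidates, z = 9/7 is a root, so (7·z − 9) is a factor; dividing leaves 12·z^3 + 176·z^2 + 547·z − 585.
Continuing, z = −9 is a root, so (z + 9) divides it; the quotient is 12·z^2 + 68·z − 65.
The remaining quadratic factors as (2·z + 13)(6·z − 5).

(2·z + 13)·(6·z − 5)·(7·z − 9)·(z + 9)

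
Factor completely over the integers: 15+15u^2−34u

(3u−5)(5u−3)

Need a pair with product 15·15 = 225 and sum −34: that's −25 and −9.
Split the middle term: 15u^2−25u − 9u+15 = 5u(3u−5) − 3(3u−5).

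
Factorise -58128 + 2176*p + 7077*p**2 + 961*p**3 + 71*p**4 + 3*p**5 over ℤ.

(3*p - 7)*(p + 12)*(p + 4)*(p**2 + 10*p + 173)

Testing divisors of the constant over divisors of the leading coefficient, p = -12 is a root, so (p + 12) divides it; the quotient is 3*p**4 + 35*p**3 + 541*p**2 + 585*p - 4844.
Next, p = 7/3 is a root, giving the factor (3*p - 7) and quotient p**3 + 14*p**2 + 213*p + 692.
Continuing, p = -4 is a root, giving the factor (p + 4) and quotient p**2 + 10*p + 173.
The quadratic p**2 + 10*p + 173 has discriminant -592 < 0 and is irreducible over ℤ.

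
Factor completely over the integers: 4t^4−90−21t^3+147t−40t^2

Trying the rational-root candidates, t = 6 is a root, so (t−6) divides it; the quotient is 4t^3+3t^2−22t+15.
Next, t = 5/4 is a root, so (4t−5) divides it; the quotient is t^2+2t−3.
The remaining quadratic factors as (t−1)(t+3).

(4t−5)(t+3)(t−1)(t−6)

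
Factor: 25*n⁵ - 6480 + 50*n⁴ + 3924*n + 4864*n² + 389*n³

(5*n + 9)*(5*n - 4)*(n + 5)*(n² - 4*n + 36)

Trying the rational-root candidates, n = 4/5 is a root, giving the factor (5*n - 4) and quotient 5*n⁴ + 14*n³ + 89*n² + 1044*n + 1620.
Next, n = -5 is a root, so (n + 5) divides it; the quotient is 5*n³ - 11*n² + 144*n + 324.
Continuing, n = -9/5 is a root, so (5*n + 9) divides it; the quotient is n² - 4*n + 36.
The quadratic n² - 4*n + 36 has discriminant -128 < 0 and is irreducible over ℤ.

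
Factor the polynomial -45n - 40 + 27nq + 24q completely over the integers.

Group as (27nq - 45n) + (24q - 40) = 9n(3q - 5) + 8(3q - 5).
Both groups share the factor (3q - 5).

(3q - 5)(9n + 8)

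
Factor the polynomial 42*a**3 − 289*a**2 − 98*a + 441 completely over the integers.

Testing divisors of the constant over divisors of the leading coefficient, a = 7/6 is a root, giving the factor (6*a − 7) and quotient 7*a**2 − 40*a − 63.
The remaining quadratic factors as (a − 7)(7*a + 9).

(6*a − 7)*(7*a + 9)*(a − 7)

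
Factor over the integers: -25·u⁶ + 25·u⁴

Pull out the common factor 25·u⁴, leaving -u² + 1.
Recognize a difference of squares with the parts 1 and u.

-25·u⁴·(u + 1)·(u - 1)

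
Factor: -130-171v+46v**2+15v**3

Among the possible rational roots, v = -5 is a root, so (v+5) is a factor; dividing leaves 15v**2-29v-26.
The remaining quadratic factors as (3v+2)(5v-13).

(3v+2)(5v-13)(v+5)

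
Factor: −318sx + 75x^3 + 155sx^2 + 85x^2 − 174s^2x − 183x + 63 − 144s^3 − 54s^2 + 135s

Group: 6s(−24s^2 − 49sx + 3s − 15x^2 − 26x + 21) + (−5x + 3)(−24s^2 − 49sx + 3s − 15x^2 − 26x + 21); both groups contain (−24s^2 − 49sx + 3s − 15x^2 − 26x + 21), so (6s − 5x + 3) is a factor with cofactor −24s^2 − 49sx + 3s − 15x^2 − 26x + 21.
The cofactor groups again: −24s^2 − 49sx + 3s − 15x^2 − 26x + 21 = −3s(8s + 3x + 7) + (−5x + 3)(8s + 3x + 7); both groups contain (8s + 3x + 7), giving −(3s + 5x − 3)(8s + 3x + 7).

−(3s + 5x − 3)(6s − 5x + 3)(8s + 3x + 7)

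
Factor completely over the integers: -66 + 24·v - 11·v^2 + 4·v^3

Group as (4·v^3 + 24·v) + (-11·v^2 - 66) = 4·v·(v^2 + 6) - 11·(v^2 + 6).
Both groups share the factor (v^2 + 6).

(4·v - 11)·(v^2 + 6)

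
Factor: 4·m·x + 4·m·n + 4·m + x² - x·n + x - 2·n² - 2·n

(4·m + x - 2·n)·(x + n + 1)

Group: x·(4·m + x - 2·n) + (n + 1)·(4·m + x - 2·n); both groups contain (4·m + x - 2·n).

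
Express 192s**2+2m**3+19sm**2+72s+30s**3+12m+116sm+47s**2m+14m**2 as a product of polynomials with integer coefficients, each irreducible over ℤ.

(5s+2m+2)(6s+m)(s+m+6)

Group: 6s(5s**2+7sm+32s+2m**2+14m+12) + m(5s**2+7sm+32s+2m**2+14m+12); both groups contain (5s**2+7sm+32s+2m**2+14m+12), so (6s+m) is a factor with cofactor 5s**2+7sm+32s+2m**2+14m+12.
The cofactor groups again: 5s**2+7sm+32s+2m**2+14m+12 = s(5s+2m+2) + (m+6)(5s+2m+2); both groups contain (5s+2m+2), giving (s+m+6)(5s+2m+2).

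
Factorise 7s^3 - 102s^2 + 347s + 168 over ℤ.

(7s + 3)(s - 7)(s - 8)

Among the possible rational roots, s = 8 is a root, so (s - 8) divides it; the quotient is 7s^2 - 46s - 21.
The remaining quadratic factors as (7s + 3)(s - 7).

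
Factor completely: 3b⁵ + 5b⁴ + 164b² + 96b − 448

Among the possible rational roots, b = −2 is a root, giving the factor (b + 2) and quotient 3b⁴ − b³ + 2b² + 160b − 224.
Next, b = −4 is a root, so (b + 4) divides it; the quotient is 3b³ − 13b² + 54b − 56.
Next, b = 4/3 is a root, so (3b − 4) is a factor; dividing leaves b² − 3b + 14.
The quadratic b² − 3b + 14 has discriminant −47 < 0 and is irreducible over ℤ.

(3b − 4)(b + 2)(b + 4)(b² − 3b + 14)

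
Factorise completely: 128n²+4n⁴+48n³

Pull out the common factor 4n², then factor the remaining trinomial.

4n²(n+4)(n+8)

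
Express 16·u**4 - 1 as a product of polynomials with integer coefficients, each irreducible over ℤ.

Difference of squares twice: with A = 2·u and B = 1, A⁴ − B⁴ = (A² − B²)(A² + B²), and A² − B² factors again.

(2·u + 1)·(2·u - 1)·(4·u**2 + 1)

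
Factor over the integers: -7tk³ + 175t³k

Every term has a factor of 7tk. Then 25t² - k² = (5t)² − (k)².

7kt(5t - k)(5t + k)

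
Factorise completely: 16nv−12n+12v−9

Group as (16nv−12n) + (12v−9) = 4n(4v−3) + 3(4v−3).
Both groups share the factor (4v−3).

(4n+3)(4v−3)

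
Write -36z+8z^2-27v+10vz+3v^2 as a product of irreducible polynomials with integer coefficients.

Group: 3v(v+2z-9) + 4z(v+2z-9); both groups contain (v+2z-9).

(3v+4z)(v+2z-9)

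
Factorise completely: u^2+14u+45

Two integers with product 45 and sum 14 are 5 and 9.

(u+5)(u+9)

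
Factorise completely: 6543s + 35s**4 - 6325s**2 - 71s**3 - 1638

(5s - 3)(7s - 3)(s + 13)(s - 14)

Trying the rational-root candidates, s = 14 is a root, giving the factor (s - 14) and quotient 35s**3 + 419s**2 - 459s + 117.
Continuing, s = 3/5 is a root, so (5s - 3) divides it; the quotient is 7s**2 + 88s - 39.
The remaining quadratic factors as (7s - 3)(s + 13).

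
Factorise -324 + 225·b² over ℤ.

Pull out the common factor 9; 25·b² - 36 is a difference of squares.

9·(5·b + 6)·(5·b - 6)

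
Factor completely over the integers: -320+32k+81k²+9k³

Testing divisors of the constant over divisors of the leading coefficient, k = -8/3 is a root, so (3k+8) is a factor; dividing leaves 3k²+19k-40.
The remaining quadratic factors as (3k-5)(k+8).

(3k+8)(3k-5)(k+8)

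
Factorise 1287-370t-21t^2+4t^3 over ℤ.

(4t-13)(t+9)(t-11)

Trying the rational-root candidates, t = -9 is a root, so (t+9) is a factor; dividing leaves 4t^2-57t+143.
The remaining quadratic factors as (4t-13)(t-11).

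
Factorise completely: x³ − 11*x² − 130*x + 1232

(x + 11)*(x − 14)*(x − 8)

Trying the rational-root candidates, x = 14 is a root, so (x − 14) is a factor; dividing leaves x² + 3*x − 88.
The remaining quadratic factors as (x + 11)(x − 8).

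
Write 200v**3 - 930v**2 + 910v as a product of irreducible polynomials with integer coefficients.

Pull out the common factor 10v, then factor the remaining trinomial.

10v(4v - 13)(5v - 7)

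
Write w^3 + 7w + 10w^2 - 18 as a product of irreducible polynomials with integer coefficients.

Trying the rational-root candidates, w = -9 is a root, giving the factor (w + 9) and quotient w^2 + w - 2.
The remaining quadratic factors as (w - 1)(w + 2).

(w + 2)(w + 9)(w - 1)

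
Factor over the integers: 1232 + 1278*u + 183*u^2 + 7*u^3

Among the possible rational roots, u = -8/7 is a root, giving the factor (7*u + 8) and quotient u^2 + 25*u + 154.
The remaining quadratic factors as (u + 14)(u + 11).

(7*u + 8)*(u + 11)*(u + 14)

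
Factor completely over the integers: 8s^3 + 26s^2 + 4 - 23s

(2s - 1)(4s - 1)(s + 4)

Trying the rational-root candidates, s = -4 is a root, so (s + 4) divides it; the quotient is 8s^2 - 6s + 1.
The remaining quadratic factors as (2s - 1)(4s - 1).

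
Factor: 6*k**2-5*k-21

(2*k+3)*(3*k-7)

Need a pair with product 6·(-21) = -126 and sum -5: that's -14 and 9.
Split the middle term: 6*k**2-14*k + 9*k-21 = 2*k*(3*k-7) + 3*(3*k-7).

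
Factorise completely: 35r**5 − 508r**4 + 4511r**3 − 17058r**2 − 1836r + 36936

Trying the rational-root candidates, r = −9/7 is a root, so (7r + 9) is a factor; dividing leaves 5r**4 − 79r**3 + 746r**2 − 3396r + 4104.
Then r = 6 is a root, so (r − 6) divides it; the quotient is 5r**3 − 49r**2 + 452r − 684.
Continuing, r = 9/5 is a root, so (5r − 9) divides it; the quotient is r**2 − 8r + 76.
The quadratic r**2 − 8r + 76 has discriminant −240 < 0 and is irreducible over ℤ.

(5r − 9)(7r + 9)(r − 6)(r**2 − 8r + 76)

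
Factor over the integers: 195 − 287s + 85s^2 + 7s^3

(7s − 13)(s + 15)(s − 1)

Trying the rational-root candidates, s = −15 is a root, giving the factor (s + 15) and quotient 7s^2 − 20s + 13.
The remaining quadratic factors as (7s − 13)(s − 1).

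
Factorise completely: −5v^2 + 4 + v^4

Substitute u = v^2 to get a quadratic in u, then factor.
v^2 − 1 is a difference of squares.
v^2 − 4 is a difference of squares.

(v + 1)(v + 2)(v − 1)(v − 2)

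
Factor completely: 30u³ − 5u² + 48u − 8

(6u − 1)(5u² + 8)

Group as (30u³ + 48u) + (−5u² − 8) = 6u(5u² + 8) − (5u² + 8).
Both groups share the factor (5u² + 8).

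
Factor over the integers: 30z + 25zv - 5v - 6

Group as (25zv + 30z) + (-5v - 6) = 5z(5v + 6) - (5v + 6).
Both groups share the factor (5v + 6).

(5v + 6)(5z - 1)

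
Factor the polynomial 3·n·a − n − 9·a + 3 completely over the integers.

Group as (3·n·a − n) + (−9·a + 3) = n·(3·a − 1) − 3·(3·a − 1).
Both groups share the factor (3·a − 1).

(3·a − 1)·(n − 3)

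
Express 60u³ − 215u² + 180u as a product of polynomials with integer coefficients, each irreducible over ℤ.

5u(3u − 4)(4u − 9)

Pull out the common factor 5u, then factor the remaining trinomial.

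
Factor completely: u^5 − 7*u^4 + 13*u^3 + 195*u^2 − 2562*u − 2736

(u + 1)*(u + 6)*(u − 8)*(u^2 − 6*u + 57)

Testing divisors of the constant over divisors of the leading coefficient, u = −1 is a root, so (u + 1) divides it; the quotient is u^4 − 8*u^3 + 21*u^2 + 174*u − 2736.
Then u = −6 is a root, so (u + 6) divides it; the quotient is u^3 − 14*u^2 + 105*u − 456.
Next, u = 8 is a root, so (u − 8) is a factor; dividing leaves u^2 − 6*u + 57.
The quadratic u^2 − 6*u + 57 has discriminant −192 < 0 and is irreducible over ℤ.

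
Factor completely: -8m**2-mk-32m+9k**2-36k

-(m-k+4)(8m+9k)

Group: -8m(m-k+4) - 9k(m-k+4); both groups contain (m-k+4).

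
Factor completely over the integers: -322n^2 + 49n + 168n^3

7n(4n - 7)(6n - 1)

Pull out the common factor 7n, then factor the remaining trinomial.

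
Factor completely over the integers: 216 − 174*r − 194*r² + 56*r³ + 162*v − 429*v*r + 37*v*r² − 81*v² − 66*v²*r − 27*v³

Group: 3*v*(−9*v² + 2*v*r − 45*v + 7*r² − 19*r − 36) + (8*r − 6)*(−9*v² + 2*v*r − 45*v + 7*r² − 19*r − 36); both groups contain (−9*v² + 2*v*r − 45*v + 7*r² − 19*r − 36), so (3*v + 8*r − 6) is a factor with cofactor −9*v² + 2*v*r − 45*v + 7*r² − 19*r − 36.
The cofactor groups again: −9*v² + 2*v*r − 45*v + 7*r² − 19*r − 36 = −v*(9*v + 7*r + 9) + (r − 4)*(9*v + 7*r + 9); both groups contain (9*v + 7*r + 9), giving −(v − r + 4)*(9*v + 7*r + 9).

−(v − r + 4)*(9*v + 7*r + 9)*(3*v + 8*r − 6)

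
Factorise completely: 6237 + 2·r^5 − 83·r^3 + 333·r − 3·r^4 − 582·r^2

(2·r + 7)·(r − 3)·(r − 9)·(r^2 + 7·r + 33)

Testing divisors of the constant over divisors of the leading coefficient, r = 3 is a root, giving the factor (r − 3) and quotient 2·r^4 + 3·r^3 − 74·r^2 − 804·r − 2079.
Next, r = −7/2 is a root, so (2·r + 7) is a factor; dividing leaves r^3 − 2·r^2 − 30·r − 297.
Continuing, r = 9 is a root, so (r − 9) divides it; the quotient is r^2 + 7·r + 33.
The quadratic r^2 + 7·r + 33 has discriminant −83 < 0 and is irreducible over ℤ.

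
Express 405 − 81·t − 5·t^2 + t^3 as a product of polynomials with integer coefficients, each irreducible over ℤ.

(t + 9)·(t − 5)·(t − 9)

Among the possible rational roots, t = 5 is a root, giving the factor (t − 5) and quotient t^2 − 81.
The remaining quadratic factors as (t + 9)(t − 9).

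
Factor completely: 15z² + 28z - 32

Need a pair with product 15·(-32) = -480 and sum 28: that's -12 and 40.
Split the middle term: 15z² - 12z + 40z - 32 = 3z(5z - 4) + 8(5z - 4).

(3z + 8)(5z - 4)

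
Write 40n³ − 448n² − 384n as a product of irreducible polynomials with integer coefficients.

Pull out the common factor 8n, then factor the remaining trinomial.

8n(5n + 4)(n − 12)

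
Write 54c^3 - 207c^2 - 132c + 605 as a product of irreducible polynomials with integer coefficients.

(3c + 5)(3c - 11)(6c - 11)

Testing divisors of the constant over divisors of the leading coefficient, c = 11/6 is a root, giving the factor (6c - 11) and quotient 9c^2 - 18c - 55.
The remaining quadratic factors as (3c - 11)(3c + 5).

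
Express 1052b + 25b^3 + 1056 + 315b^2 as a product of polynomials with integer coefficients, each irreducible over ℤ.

Trying the rational-root candidates, b = −12/5 is a root, giving the factor (5b + 12) and quotient 5b^2 + 51b + 88.
The remaining quadratic factors as (b + 8)(5b + 11).

(5b + 11)(5b + 12)(b + 8)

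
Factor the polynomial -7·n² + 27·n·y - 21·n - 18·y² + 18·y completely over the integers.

Group: -n·(7·n - 6·y) + (3·y - 3)·(7·n - 6·y); both groups contain (7·n - 6·y).

-(7·n - 6·y)·(n - 3·y + 3)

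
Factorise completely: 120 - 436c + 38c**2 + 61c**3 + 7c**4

(7c - 2)(c + 5)(c + 6)(c - 2)

Trying the rational-root candidates, c = 2/7 is a root, so (7c - 2) is a factor; dividing leaves c**3 + 9c**2 + 8c - 60.
Continuing, c = -5 is a root, so (c + 5) is a factor; dividing leaves c**2 + 4c - 12.
The remaining quadratic factors as (c - 2)(c + 6).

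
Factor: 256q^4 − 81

Difference of squares twice: with A = 4q and B = 3, A⁴ − B⁴ = (A² − B²)(A² + B²), and A² − B² factors again.

(4q + 3)(4q − 3)(16q^2 + 9)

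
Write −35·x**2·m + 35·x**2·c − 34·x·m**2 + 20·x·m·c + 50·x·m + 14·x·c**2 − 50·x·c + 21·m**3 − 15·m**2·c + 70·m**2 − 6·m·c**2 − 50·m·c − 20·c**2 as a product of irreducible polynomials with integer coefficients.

Group: 7·x·(−5·x·m + 5·x·c − 7·m**2 + 5·m·c + 2·c**2) + (−3·m − 10)·(−5·x·m + 5·x·c − 7·m**2 + 5·m·c + 2·c**2); both groups contain (−5·x·m + 5·x·c − 7·m**2 + 5·m·c + 2·c**2), so (7·x − 3·m − 10) is a factor with cofactor −5·x·m + 5·x·c − 7·m**2 + 5·m·c + 2·c**2.
The cofactor groups again: −5·x·m + 5·x·c − 7·m**2 + 5·m·c + 2·c**2 = −m·(5·x + 7·m + 2·c) + c·(5·x + 7·m + 2·c); both groups contain (5·x + 7·m + 2·c), giving −(m − c)·(5·x + 7·m + 2·c).

−(7·x − 3·m − 10)·(m − c)·(5·x + 7·m + 2·c)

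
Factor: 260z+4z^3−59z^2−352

(4z−11)(z−4)(z−8)

By the rational root theorem, z = 11/4 is a root, so (4z−11) divides it; the quotient is z^2−12z+32.
The remaining quadratic factors as (z−4)(z−8).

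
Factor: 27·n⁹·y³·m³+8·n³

n³·(3·n²·y·m+2)·(9·n⁴·y²·m²-6·n²·y·m+4)

Every term has a factor of n³; factoring it out leaves 27·n⁶·y³·m³+8.
Recognize a sum of cubes with the parts 2 and 3·n²·y·m.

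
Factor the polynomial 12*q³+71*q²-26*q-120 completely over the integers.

By the rational root theorem, q = -5/4 is a root, so (4*q+5) divides it; the quotient is 3*q²+14*q-24.
The remaining quadratic factors as (3*q-4)(q+6).

(3*q-4)*(4*q+5)*(q+6)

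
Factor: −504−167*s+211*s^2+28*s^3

(4*s−7)*(7*s+9)*(s+8)

Testing divisors of the constant over divisors of the leading coefficient, s = −8 is a root, so (s+8) divides it; the quotient is 28*s^2−13*s−63.
The remaining quadratic factors as (4*s−7)(7*s+9).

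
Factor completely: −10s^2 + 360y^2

Factor out 10, leaving 36y^2 − s^2, which is a difference of two squares.

10(6y − s)(6y + s)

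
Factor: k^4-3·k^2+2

Substitute u = k^2 to get a quadratic in u, then factor.
k^2-2 is irreducible over ℤ (2 is not a perfect square).
k^2-1 is a difference of squares.

(k+1)·(k-1)·(k^2-2)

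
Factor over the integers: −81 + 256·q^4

(4·q)⁴ − (3)⁴ = ((4·q)² − (3)²)((4·q)² + (3)²); the first factor splits again, the second (16·q^2 + 9) is irreducible.

(4·q + 3)·(4·q − 3)·(16·q^2 + 9)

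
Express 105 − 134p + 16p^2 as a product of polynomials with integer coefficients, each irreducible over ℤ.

(2p − 15)(8p − 7)

Need a pair with product 16·105 = 1680 and sum −134: that's −120 and −14.
Split the middle term: 16p^2 − 120p − 14p + 105 = 8p(2p − 15) − 7(2p − 15).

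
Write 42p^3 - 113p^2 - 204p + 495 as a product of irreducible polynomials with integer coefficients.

By the rational root theorem, p = 3 is a root, so (p - 3) is a factor; dividing leaves 42p^2 + 13p - 165.
The remaining quadratic factors as (6p - 11)(7p + 15).

(6p - 11)(7p + 15)(p - 3)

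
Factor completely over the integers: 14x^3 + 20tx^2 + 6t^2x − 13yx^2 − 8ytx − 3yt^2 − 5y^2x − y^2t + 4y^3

Group: y(4y^2 + 3yt − yx − 6tx − 14x^2) + (−t − x)(4y^2 + 3yt − yx − 6tx − 14x^2); both groups contain (4y^2 + 3yt − yx − 6tx − 14x^2), so (y − t − x) is a factor with cofactor 4y^2 + 3yt − yx − 6tx − 14x^2.
The cofactor groups again: 4y^2 + 3yt − yx − 6tx − 14x^2 = y(4y + 3t + 7x) − 2x(4y + 3t + 7x); both groups contain (4y + 3t + 7x), giving (y − 2x)(4y + 3t + 7x).

(y − 2x)(y − t − x)(4y + 3t + 7x)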